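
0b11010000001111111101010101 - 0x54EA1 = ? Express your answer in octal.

0b11010000001111111101010101 = 0o320177525 in octal.
0x54EA1 = 0o1247241 in octal.
Subtract column by column in base 8:
  5-1 → 4
  2-4 → 6 (borrow)
  5-2-1 → 2
  7-7 → 0
  7-4 → 3
  1-2 → 7 (borrow)
  0-1-1 → 6 (borrow)
  2-0-1 → 1
  3-0 → 3

0o316730264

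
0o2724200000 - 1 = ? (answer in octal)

0o2724177777

The trailing 5 digits are 0, so subtracting 1 borrows through: they become 7 and the next digit up decrements.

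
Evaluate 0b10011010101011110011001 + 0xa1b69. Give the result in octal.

0o25671402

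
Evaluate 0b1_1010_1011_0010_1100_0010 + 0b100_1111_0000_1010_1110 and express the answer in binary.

0b111111010001101110000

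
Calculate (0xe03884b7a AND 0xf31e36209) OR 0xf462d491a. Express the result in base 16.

0xf47ad4b1a

0xe03884b7a AND 0xf31e36209 = 0xe01804208.
Then OR with 0xf462d491a.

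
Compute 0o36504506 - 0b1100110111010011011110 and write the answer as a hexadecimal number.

0o36504506 = 0x7A8946 in hexadecimal.
0b1100110111010011011110 = 0x3374DE in hexadecimal.
Subtract column by column in base 16:
  6-E → 8 (borrow)
  4-D-1 → 6 (borrow)
  9-4-1 → 4
  8-7 → 1
  A-3 → 7
  7-3 → 4

0x471468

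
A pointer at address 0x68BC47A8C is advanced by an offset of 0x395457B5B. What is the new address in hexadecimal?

0xA2109F5E7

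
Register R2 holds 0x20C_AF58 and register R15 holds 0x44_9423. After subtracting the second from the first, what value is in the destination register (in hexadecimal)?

0x1C81B35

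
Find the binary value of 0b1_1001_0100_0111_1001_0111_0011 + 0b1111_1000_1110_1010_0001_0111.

0b10100011010110001110001010

Add column by column in base 2, right to left:
  1+1 = 0 carry 1
  1+1+1 = 1 carry 1
  0+1+1 = 0 carry 1
  0+0+1 = 1
  1+1 = 0 carry 1
  1+0+1 = 0 carry 1
  1+0+1 = 0 carry 1
  0+0+1 = 1
  1+0 = 1
  0+1 = 1
  0+0 = 0
  1+1 = 0 carry 1
  1+0+1 = 0 carry 1
  1+1+1 = 1 carry 1
  1+1+1 = 1 carry 1
  0+1+1 = 0 carry 1
  0+0+1 = 1
  0+0 = 0
  1+0 = 1
  0+1 = 1
  1+1 = 0 carry 1
  0+1+1 = 0 carry 1
  0+1+1 = 0 carry 1
  1+1+1 = 1 carry 1
  1+0+1 = 0 carry 1
  final carry 1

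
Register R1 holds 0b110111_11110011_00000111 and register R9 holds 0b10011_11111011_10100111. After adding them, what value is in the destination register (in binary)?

Add column by column in base 2, right to left:
  1+1 = 0 carry 1
  1+1+1 = 1 carry 1
  1+1+1 = 1 carry 1
  0+0+1 = 1
  0+0 = 0
  0+1 = 1
  0+0 = 0
  0+1 = 1
  1+1 = 0 carry 1
  1+1+1 = 1 carry 1
  0+0+1 = 1
  0+1 = 1
  1+1 = 0 carry 1
  1+1+1 = 1 carry 1
  1+1+1 = 1 carry 1
  1+1+1 = 1 carry 1
  1+1+1 = 1 carry 1
  1+1+1 = 1 carry 1
  1+0+1 = 0 carry 1
  0+0+1 = 1
  1+1 = 0 carry 1
  1+0+1 = 0 carry 1
  final carry 1

0b10010111110111010101110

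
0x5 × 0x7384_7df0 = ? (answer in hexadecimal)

0x2419675b0

Multiply each base-16 digit by 5, carrying:
  0×5 = 0 → write 0
  f×5 = 75 → write b carry 4
  d×5+4 = 69 → write 5 carry 4
  7×5+4 = 39 → write 7 carry 2
  4×5+2 = 22 → write 6 carry 1
  8×5+1 = 41 → write 9 carry 2
  3×5+2 = 17 → write 1 carry 1
  7×5+1 = 36 → write 4 carry 2
  remaining carry: 2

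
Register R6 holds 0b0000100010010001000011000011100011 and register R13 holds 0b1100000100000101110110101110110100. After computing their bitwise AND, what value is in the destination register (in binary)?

AND bit by bit (1 only where both bits are 1):
  0000100010010001000011000011100011
& 1100000100000101110110101110110100
= 0000000000000001000010000010100000

0b0000000000000001000010000010100000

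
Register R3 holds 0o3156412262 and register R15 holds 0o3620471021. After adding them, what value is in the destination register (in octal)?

Add column by column in base 8, right to left:
  2+1 = 3
  6+2 = 0 carry 1
  2+0+1 = 3
  2+1 = 3
  1+7 = 0 carry 1
  4+4+1 = 1 carry 1
  6+0+1 = 7
  5+2 = 7
  1+6 = 7
  3+3 = 6

0o6777103303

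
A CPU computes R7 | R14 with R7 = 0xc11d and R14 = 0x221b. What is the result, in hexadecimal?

OR each hex digit independently (no carries):
  c|2=e, 1|2=3, 1|1=1, d|b=f

0xe31f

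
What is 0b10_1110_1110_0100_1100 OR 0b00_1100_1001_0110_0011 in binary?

OR bit by bit (1 where either bit is 1):
  101110111001001100
| 001100100101100011
= 101110111101101111

0b101110111101101111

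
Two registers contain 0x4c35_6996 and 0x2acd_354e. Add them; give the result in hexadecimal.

0x77029ee4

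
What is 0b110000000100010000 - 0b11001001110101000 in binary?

0b10110110101101000

Subtract column by column in base 2:
  0-0 → 0
  0-0 → 0
  0-0 → 0
  0-1 → 1 (borrow)
  1-0-1 → 0
  0-1 → 1 (borrow)
  0-0-1 → 1 (borrow)
  0-1-1 → 0 (borrow)
  1-1-1 → 1 (borrow)
  0-1-1 → 0 (borrow)
  0-0-1 → 1 (borrow)
  0-0-1 → 1 (borrow)
  0-1-1 → 0 (borrow)
  0-0-1 → 1 (borrow)
  0-0-1 → 1 (borrow)
  0-1-1 → 0 (borrow)
  1-1-1 → 1 (borrow)
  1-0-1 → 0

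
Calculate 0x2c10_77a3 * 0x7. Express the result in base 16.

Multiply each base-16 digit by 7, carrying:
  3×7 = 21 → write 5 carry 1
  a×7+1 = 71 → write 7 carry 4
  7×7+4 = 53 → write 5 carry 3
  7×7+3 = 52 → write 4 carry 3
  0×7+3 = 3 → write 3
  1×7 = 7 → write 7
  c×7 = 84 → write 4 carry 5
  2×7+5 = 19 → write 3 carry 1
  remaining carry: 1

0x134734575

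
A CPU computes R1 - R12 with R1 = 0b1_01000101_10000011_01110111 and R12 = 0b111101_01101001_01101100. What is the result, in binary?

0b1000010000001101000001011

Subtract column by column in base 2:
  1-0 → 1
  1-0 → 1
  1-1 → 0
  0-1 → 1 (borrow)
  1-0-1 → 0
  1-1 → 0
  1-1 → 0
  0-0 → 0
  1-1 → 0
  1-0 → 1
  0-0 → 0
  0-1 → 1 (borrow)
  0-0-1 → 1 (borrow)
  0-1-1 → 0 (borrow)
  0-1-1 → 0 (borrow)
  1-0-1 → 0
  1-1 → 0
  0-0 → 0
  1-1 → 0
  0-1 → 1 (borrow)
  0-1-1 → 0 (borrow)
  0-1-1 → 0 (borrow)
  1-0-1 → 0
  0-0 → 0
  1-0 → 1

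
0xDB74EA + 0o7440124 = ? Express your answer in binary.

0xDB74EA = 0b110110110111010011101010 in binary.
0o7440124 = 0b111100100000001010100 in binary.
Add column by column in base 2, right to left:
  0+0 = 0
  1+0 = 1
  0+1 = 1
  1+0 = 1
  0+1 = 1
  1+0 = 1
  1+1 = 0 carry 1
  1+0+1 = 0 carry 1
  0+0+1 = 1
  0+0 = 0
  1+0 = 1
  0+0 = 0
  1+0 = 1
  1+0 = 1
  1+1 = 0 carry 1
  0+0+1 = 1
  1+0 = 1
  1+1 = 0 carry 1
  0+1+1 = 0 carry 1
  1+1+1 = 1 carry 1
  1+1+1 = 1 carry 1
  0+0+1 = 1
  1+0 = 1
  1+0 = 1

0b111110011011010100111110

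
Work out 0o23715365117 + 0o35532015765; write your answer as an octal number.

Add column by column in base 8, right to left:
  7+5 = 4 carry 1
  1+6+1 = 0 carry 1
  1+7+1 = 1 carry 1
  5+5+1 = 3 carry 1
  6+1+1 = 0 carry 1
  3+0+1 = 4
  5+2 = 7
  1+3 = 4
  7+5 = 4 carry 1
  3+5+1 = 1 carry 1
  2+3+1 = 6

0o61447403104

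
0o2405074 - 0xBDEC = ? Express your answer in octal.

0xBDEC = 0o136754 in octal.
Subtract column by column in base 8:
  4-4 → 0
  7-5 → 2
  0-7 → 1 (borrow)
  5-6-1 → 6 (borrow)
  0-3-1 → 4 (borrow)
  4-1-1 → 2
  2-0 → 2

0o2246120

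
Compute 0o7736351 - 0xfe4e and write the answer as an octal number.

0o7537233

0xfe4e = 0o177116 in octal.
Subtract column by column in base 8:
  1-6 → 3 (borrow)
  5-1-1 → 3
  3-1 → 2
  6-7 → 7 (borrow)
  3-7-1 → 3 (borrow)
  7-1-1 → 5
  7-0 → 7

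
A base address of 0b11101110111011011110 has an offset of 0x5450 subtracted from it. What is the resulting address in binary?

0b11101001101010001110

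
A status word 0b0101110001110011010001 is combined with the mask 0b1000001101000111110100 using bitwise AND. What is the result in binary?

AND bit by bit (1 only where both bits are 1):
  0101110001110011010001
& 1000001101000111110100
= 0000000001000011010000

0b0000000001000011010000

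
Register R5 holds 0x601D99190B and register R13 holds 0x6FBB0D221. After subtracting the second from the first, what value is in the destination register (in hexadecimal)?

Subtract column by column in base 16:
  B-1 → A
  0-2 → E (borrow)
  9-2-1 → 6
  1-D → 4 (borrow)
  9-0-1 → 8
  9-B → E (borrow)
  D-B-1 → 1
  1-F → 2 (borrow)
  0-6-1 → 9 (borrow)
  6-0-1 → 5

0x5921E846EA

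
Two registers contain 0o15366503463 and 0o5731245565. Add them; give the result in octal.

Add column by column in base 8, right to left:
  3+5 = 0 carry 1
  6+6+1 = 5 carry 1
  4+5+1 = 2 carry 1
  3+5+1 = 1 carry 1
  0+4+1 = 5
  5+2 = 7
  6+1 = 7
  6+3 = 1 carry 1
  3+7+1 = 3 carry 1
  5+5+1 = 3 carry 1
  1+0+1 = 2

0o23317751250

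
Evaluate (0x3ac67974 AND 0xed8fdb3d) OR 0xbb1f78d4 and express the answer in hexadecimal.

0xbb9f79f4

0x3ac67974 AND 0xed8fdb3d = 0x28865934.
Then OR with 0xbb1f78d4.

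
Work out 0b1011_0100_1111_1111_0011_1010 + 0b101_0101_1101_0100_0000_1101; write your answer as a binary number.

Add column by column in base 2, right to left:
  0+1 = 1
  1+0 = 1
  0+1 = 1
  1+1 = 0 carry 1
  1+0+1 = 0 carry 1
  1+0+1 = 0 carry 1
  0+0+1 = 1
  0+0 = 0
  1+0 = 1
  1+0 = 1
  1+1 = 0 carry 1
  1+0+1 = 0 carry 1
  1+1+1 = 1 carry 1
  1+0+1 = 0 carry 1
  1+1+1 = 1 carry 1
  1+1+1 = 1 carry 1
  0+1+1 = 0 carry 1
  0+0+1 = 1
  1+1 = 0 carry 1
  0+0+1 = 1
  1+1 = 0 carry 1
  1+0+1 = 0 carry 1
  0+1+1 = 0 carry 1
  1+0+1 = 0 carry 1
  final carry 1

0b1000010101101001101000111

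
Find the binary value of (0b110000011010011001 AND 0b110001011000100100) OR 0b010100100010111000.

0b110000011010011001 AND 0b110001011000100100 = 0b110000011000000000.
Then OR with 0b010100100010111000.

0b110100111010111000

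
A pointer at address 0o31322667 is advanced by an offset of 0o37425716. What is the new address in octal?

Add column by column in base 8, right to left:
  7+6 = 5 carry 1
  6+1+1 = 0 carry 1
  6+7+1 = 6 carry 1
  2+5+1 = 0 carry 1
  2+2+1 = 5
  3+4 = 7
  1+7 = 0 carry 1
  3+3+1 = 7

0o70750605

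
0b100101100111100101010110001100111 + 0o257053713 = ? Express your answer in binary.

0b100101111101011110000010000110010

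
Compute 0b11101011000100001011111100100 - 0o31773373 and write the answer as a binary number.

0o31773373 = 0b11001111111011011111011 in binary.
Subtract column by column in base 2:
  0-1 → 1 (borrow)
  0-1-1 → 0 (borrow)
  1-0-1 → 0
  0-1 → 1 (borrow)
  0-1-1 → 0 (borrow)
  1-1-1 → 1 (borrow)
  1-1-1 → 1 (borrow)
  1-1-1 → 1 (borrow)
  1-0-1 → 0
  1-1 → 0
  1-1 → 0
  0-0 → 0
  1-1 → 0
  0-1 → 1 (borrow)
  0-1-1 → 0 (borrow)
  0-1-1 → 0 (borrow)
  0-1-1 → 0 (borrow)
  1-1-1 → 1 (borrow)
  0-1-1 → 0 (borrow)
  0-0-1 → 1 (borrow)
  0-0-1 → 1 (borrow)
  1-1-1 → 1 (borrow)
  1-1-1 → 1 (borrow)
  0-0-1 → 1 (borrow)
  1-0-1 → 0
  0-0 → 0
  1-0 → 1
  1-0 → 1
  1-0 → 1

0b11100111110100010000011101001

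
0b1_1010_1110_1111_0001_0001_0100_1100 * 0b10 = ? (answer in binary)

0b110101110111100010001010011000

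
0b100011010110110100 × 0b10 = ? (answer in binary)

Multiply each base-2 digit by 2, carrying:
  0×2 = 0 → write 0
  0×2 = 0 → write 0
  1×2 = 2 → write 0 carry 1
  0×2+1 = 1 → write 1
  1×2 = 2 → write 0 carry 1
  1×2+1 = 3 → write 1 carry 1
  0×2+1 = 1 → write 1
  1×2 = 2 → write 0 carry 1
  1×2+1 = 3 → write 1 carry 1
  0×2+1 = 1 → write 1
  1×2 = 2 → write 0 carry 1
  0×2+1 = 1 → write 1
  1×2 = 2 → write 0 carry 1
  1×2+1 = 3 → write 1 carry 1
  0×2+1 = 1 → write 1
  0×2 = 0 → write 0
  0×2 = 0 → write 0
  1×2 = 2 → write 0 carry 1
  remaining carry: 1

0b1000110101101101000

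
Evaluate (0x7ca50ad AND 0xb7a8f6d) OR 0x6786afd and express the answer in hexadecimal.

0x7ca50ad AND 0xb7a8f6d = 0x34a002d.
Then OR with 0x6786afd.

0x77a6afd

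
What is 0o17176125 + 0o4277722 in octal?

Add column by column in base 8, right to left:
  5+2 = 7
  2+2 = 4
  1+7 = 0 carry 1
  6+7+1 = 6 carry 1
  7+7+1 = 7 carry 1
  1+2+1 = 4
  7+4 = 3 carry 1
  1+0+1 = 2

0o23476047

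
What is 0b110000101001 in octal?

Group the bits in threes: 110 000 101 001 → 6051.

0o6051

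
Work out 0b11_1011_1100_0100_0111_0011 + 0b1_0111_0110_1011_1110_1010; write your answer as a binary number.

0b10100110011000001011101

Add column by column in base 2, right to left:
  1+0 = 1
  1+1 = 0 carry 1
  0+0+1 = 1
  0+1 = 1
  1+0 = 1
  1+1 = 0 carry 1
  1+1+1 = 1 carry 1
  0+1+1 = 0 carry 1
  0+1+1 = 0 carry 1
  0+1+1 = 0 carry 1
  1+0+1 = 0 carry 1
  0+1+1 = 0 carry 1
  0+0+1 = 1
  0+1 = 1
  1+1 = 0 carry 1
  1+0+1 = 0 carry 1
  1+1+1 = 1 carry 1
  1+1+1 = 1 carry 1
  0+1+1 = 0 carry 1
  1+0+1 = 0 carry 1
  1+1+1 = 1 carry 1
  1+0+1 = 0 carry 1
  final carry 1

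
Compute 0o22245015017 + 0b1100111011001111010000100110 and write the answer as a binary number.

0o22245015017 = 0b10010010100101000001101000001111 in binary.
Add column by column in base 2, right to left:
  1+0 = 1
  1+1 = 0 carry 1
  1+1+1 = 1 carry 1
  1+0+1 = 0 carry 1
  0+0+1 = 1
  0+1 = 1
  0+0 = 0
  0+0 = 0
  0+0 = 0
  1+0 = 1
  0+1 = 1
  1+0 = 1
  1+1 = 0 carry 1
  0+1+1 = 0 carry 1
  0+1+1 = 0 carry 1
  0+1+1 = 0 carry 1
  0+0+1 = 1
  0+0 = 0
  1+1 = 0 carry 1
  0+1+1 = 0 carry 1
  1+0+1 = 0 carry 1
  0+1+1 = 0 carry 1
  0+1+1 = 0 carry 1
  1+1+1 = 1 carry 1
  0+0+1 = 1
  1+0 = 1
  0+1 = 1
  0+1 = 1
  1+0 = 1
  0+0 = 0
  0+0 = 0
  1+0 = 1

0b10011111100000010000111000110101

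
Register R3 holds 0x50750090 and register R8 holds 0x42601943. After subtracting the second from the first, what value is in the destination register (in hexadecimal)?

Subtract column by column in base 16:
  0-3 → d (borrow)
  9-4-1 → 4
  0-9 → 7 (borrow)
  0-1-1 → e (borrow)
  5-0-1 → 4
  7-6 → 1
  0-2 → e (borrow)
  5-4-1 → 0

0xe14e74d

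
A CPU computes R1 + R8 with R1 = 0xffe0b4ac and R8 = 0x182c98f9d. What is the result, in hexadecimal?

Add column by column in base 16, right to left:
  c+d = 9 carry 1
  a+9+1 = 4 carry 1
  4+f+1 = 4 carry 1
  b+8+1 = 4 carry 1
  0+9+1 = a
  e+c = a carry 1
  f+2+1 = 2 carry 1
  f+8+1 = 8 carry 1
  0+1+1 = 2

0x282aa4449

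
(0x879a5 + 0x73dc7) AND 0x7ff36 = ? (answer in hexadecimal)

0x7b724

Add column by column in base 16, right to left:
  5+7 = c
  a+c = 6 carry 1
  9+d+1 = 7 carry 1
  7+3+1 = b
  8+7 = f
Sum = 0xfb76c; now AND with 0x7ff36:
  f&7=7, b&f=b, 7&f=7, 6&3=2, c&6=4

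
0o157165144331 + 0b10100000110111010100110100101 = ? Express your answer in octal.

0b10100000110111010100110100101 = 0o2406724645 in octal.
Add column by column in base 8, right to left:
  1+5 = 6
  3+4 = 7
  3+6 = 1 carry 1
  4+4+1 = 1 carry 1
  4+2+1 = 7
  1+7 = 0 carry 1
  5+6+1 = 4 carry 1
  6+0+1 = 7
  1+4 = 5
  7+2 = 1 carry 1
  5+0+1 = 6
  1+0 = 1

0o161574071176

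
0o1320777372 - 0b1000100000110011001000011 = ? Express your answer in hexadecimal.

0o1320777372 = 0xB43FEFA in hexadecimal.
0b1000100000110011001000011 = 0x1106643 in hexadecimal.
Subtract column by column in base 16:
  A-3 → 7
  F-4 → B
  E-6 → 8
  F-6 → 9
  3-0 → 3
  4-1 → 3
  B-1 → A

0xA3398B7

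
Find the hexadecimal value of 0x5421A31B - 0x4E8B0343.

0x5969FD8

Subtract column by column in base 16:
  B-3 → 8
  1-4 → D (borrow)
  3-3-1 → F (borrow)
  A-0-1 → 9
  1-B → 6 (borrow)
  2-8-1 → 9 (borrow)
  4-E-1 → 5 (borrow)
  5-4-1 → 0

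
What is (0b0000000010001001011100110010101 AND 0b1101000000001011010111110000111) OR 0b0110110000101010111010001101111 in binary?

0b110110000101011111110111101111

0b0000000010001001011100110010101 AND 0b1101000000001011010111110000111 = 0b0000000000001001010100110000101.
Then OR with 0b0110110000101010111010001101111.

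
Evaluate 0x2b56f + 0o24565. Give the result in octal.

0o557344

0x2b56f = 0o532557 in octal.
Add column by column in base 8, right to left:
  7+5 = 4 carry 1
  5+6+1 = 4 carry 1
  5+5+1 = 3 carry 1
  2+4+1 = 7
  3+2 = 5
  5+0 = 5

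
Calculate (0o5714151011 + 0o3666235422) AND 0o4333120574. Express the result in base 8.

Add column by column in base 8, right to left:
  1+2 = 3
  1+2 = 3
  0+4 = 4
  1+5 = 6
  5+3 = 0 carry 1
  1+2+1 = 4
  4+6 = 2 carry 1
  1+6+1 = 0 carry 1
  7+6+1 = 6 carry 1
  5+3+1 = 1 carry 1
  final carry 1
Sum = 0o11602406433; now AND with 0o4333120574:
  1&0=0, 1&4=0, 6&3=2, 0&3=0, 2&3=2, 4&1=0, 0&2=0, 6&0=0, 4&5=4, 3&7=3, 3&4=0

0o202000430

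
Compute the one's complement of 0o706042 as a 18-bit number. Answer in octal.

0o071735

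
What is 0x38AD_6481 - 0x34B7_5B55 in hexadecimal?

0x3F6092C

Subtract column by column in base 16:
  1-5 → C (borrow)
  8-5-1 → 2
  4-B → 9 (borrow)
  6-5-1 → 0
  D-7 → 6
  A-B → F (borrow)
  8-4-1 → 3
  3-3 → 0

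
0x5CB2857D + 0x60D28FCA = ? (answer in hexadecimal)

0xBD851547

Add column by column in base 16, right to left:
  D+A = 7 carry 1
  7+C+1 = 4 carry 1
  5+F+1 = 5 carry 1
  8+8+1 = 1 carry 1
  2+2+1 = 5
  B+D = 8 carry 1
  C+0+1 = D
  5+6 = B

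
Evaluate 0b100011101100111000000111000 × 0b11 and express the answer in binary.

0b1101011000110101000010101000

Multiply each base-2 digit by 3, carrying:
  0×3 = 0 → write 0
  0×3 = 0 → write 0
  0×3 = 0 → write 0
  1×3 = 3 → write 1 carry 1
  1×3+1 = 4 → write 0 carry 2
  1×3+2 = 5 → write 1 carry 2
  0×3+2 = 2 → write 0 carry 1
  0×3+1 = 1 → write 1
  0×3 = 0 → write 0
  0×3 = 0 → write 0
  0×3 = 0 → write 0
  0×3 = 0 → write 0
  1×3 = 3 → write 1 carry 1
  1×3+1 = 4 → write 0 carry 2
  1×3+2 = 5 → write 1 carry 2
  0×3+2 = 2 → write 0 carry 1
  0×3+1 = 1 → write 1
  1×3 = 3 → write 1 carry 1
  1×3+1 = 4 → write 0 carry 2
  0×3+2 = 2 → write 0 carry 1
  1×3+1 = 4 → write 0 carry 2
  1×3+2 = 5 → write 1 carry 2
  1×3+2 = 5 → write 1 carry 2
  0×3+2 = 2 → write 0 carry 1
  0×3+1 = 1 → write 1
  0×3 = 0 → write 0
  1×3 = 3 → write 1 carry 1
  remaining carry: 1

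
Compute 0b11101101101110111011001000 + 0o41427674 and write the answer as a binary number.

0o41427674 = 0b100001100010111110111100 in binary.
Add column by column in base 2, right to left:
  0+0 = 0
  0+0 = 0
  0+1 = 1
  1+1 = 0 carry 1
  0+1+1 = 0 carry 1
  0+1+1 = 0 carry 1
  1+0+1 = 0 carry 1
  1+1+1 = 1 carry 1
  0+1+1 = 0 carry 1
  1+1+1 = 1 carry 1
  1+1+1 = 1 carry 1
  1+1+1 = 1 carry 1
  0+0+1 = 1
  1+1 = 0 carry 1
  1+0+1 = 0 carry 1
  1+0+1 = 0 carry 1
  0+0+1 = 1
  1+1 = 0 carry 1
  1+1+1 = 1 carry 1
  0+0+1 = 1
  1+0 = 1
  1+0 = 1
  0+0 = 0
  1+1 = 0 carry 1
  1+0+1 = 0 carry 1
  1+0+1 = 0 carry 1
  final carry 1

0b100001111010001111010000100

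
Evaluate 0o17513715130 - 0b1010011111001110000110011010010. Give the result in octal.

0b1010011111001110000110011010010 = 0o12371606322 in octal.
Subtract column by column in base 8:
  0-2 → 6 (borrow)
  3-2-1 → 0
  1-3 → 6 (borrow)
  5-6-1 → 6 (borrow)
  1-0-1 → 0
  7-6 → 1
  3-1 → 2
  1-7 → 2 (borrow)
  5-3-1 → 1
  7-2 → 5
  1-1 → 0

0o5122106606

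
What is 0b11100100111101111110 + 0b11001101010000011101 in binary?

Add column by column in base 2, right to left:
  0+1 = 1
  1+0 = 1
  1+1 = 0 carry 1
  1+1+1 = 1 carry 1
  1+1+1 = 1 carry 1
  1+0+1 = 0 carry 1
  1+0+1 = 0 carry 1
  0+0+1 = 1
  1+0 = 1
  1+0 = 1
  1+1 = 0 carry 1
  1+0+1 = 0 carry 1
  0+1+1 = 0 carry 1
  0+0+1 = 1
  1+1 = 0 carry 1
  0+1+1 = 0 carry 1
  0+0+1 = 1
  1+0 = 1
  1+1 = 0 carry 1
  1+1+1 = 1 carry 1
  final carry 1

0b110110010001110011011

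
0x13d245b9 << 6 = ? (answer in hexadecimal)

6 bits is not a whole number of base-16 digits; in binary: 10011110100100100010110111001 << 6 = 10011110100100100010110111001000000.

0x4f4916e40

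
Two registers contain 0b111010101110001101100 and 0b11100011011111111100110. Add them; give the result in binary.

0b100011110001110001010010

Add column by column in base 2, right to left:
  0+0 = 0
  0+1 = 1
  1+1 = 0 carry 1
  1+0+1 = 0 carry 1
  0+0+1 = 1
  1+1 = 0 carry 1
  1+1+1 = 1 carry 1
  0+1+1 = 0 carry 1
  0+1+1 = 0 carry 1
  0+1+1 = 0 carry 1
  1+1+1 = 1 carry 1
  1+1+1 = 1 carry 1
  1+1+1 = 1 carry 1
  0+1+1 = 0 carry 1
  1+0+1 = 0 carry 1
  0+1+1 = 0 carry 1
  1+1+1 = 1 carry 1
  0+0+1 = 1
  1+0 = 1
  1+0 = 1
  1+1 = 0 carry 1
  0+1+1 = 0 carry 1
  0+1+1 = 0 carry 1
  final carry 1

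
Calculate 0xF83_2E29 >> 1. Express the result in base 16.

0x7C19714

1 bits is not a whole number of base-16 digits; in binary: 1111100000110010111000101001 >> 1 = 111110000011001011100010100.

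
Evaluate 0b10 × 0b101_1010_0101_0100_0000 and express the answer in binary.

Multiply each base-2 digit by 2, carrying:
  0×2 = 0 → write 0
  0×2 = 0 → write 0
  0×2 = 0 → write 0
  0×2 = 0 → write 0
  0×2 = 0 → write 0
  0×2 = 0 → write 0
  1×2 = 2 → write 0 carry 1
  0×2+1 = 1 → write 1
  1×2 = 2 → write 0 carry 1
  0×2+1 = 1 → write 1
  1×2 = 2 → write 0 carry 1
  0×2+1 = 1 → write 1
  0×2 = 0 → write 0
  1×2 = 2 → write 0 carry 1
  0×2+1 = 1 → write 1
  1×2 = 2 → write 0 carry 1
  1×2+1 = 3 → write 1 carry 1
  0×2+1 = 1 → write 1
  1×2 = 2 → write 0 carry 1
  remaining carry: 1

0b10110100101010000000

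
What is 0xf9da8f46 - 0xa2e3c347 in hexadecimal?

0x56f6cbff

Subtract column by column in base 16:
  6-7 → f (borrow)
  4-4-1 → f (borrow)
  f-3-1 → b
  8-c → c (borrow)
  a-3-1 → 6
  d-e → f (borrow)
  9-2-1 → 6
  f-a → 5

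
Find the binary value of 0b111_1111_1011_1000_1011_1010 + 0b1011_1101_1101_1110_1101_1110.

Add column by column in base 2, right to left:
  0+0 = 0
  1+1 = 0 carry 1
  0+1+1 = 0 carry 1
  1+1+1 = 1 carry 1
  1+1+1 = 1 carry 1
  1+0+1 = 0 carry 1
  0+1+1 = 0 carry 1
  1+1+1 = 1 carry 1
  0+0+1 = 1
  0+1 = 1
  0+1 = 1
  1+1 = 0 carry 1
  1+1+1 = 1 carry 1
  1+0+1 = 0 carry 1
  0+1+1 = 0 carry 1
  1+1+1 = 1 carry 1
  1+1+1 = 1 carry 1
  1+0+1 = 0 carry 1
  1+1+1 = 1 carry 1
  1+1+1 = 1 carry 1
  1+1+1 = 1 carry 1
  1+1+1 = 1 carry 1
  1+0+1 = 0 carry 1
  0+1+1 = 0 carry 1
  final carry 1

0b1001111011001011110011000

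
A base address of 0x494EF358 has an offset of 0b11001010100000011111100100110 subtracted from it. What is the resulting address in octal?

0o5777532062

0x494EF358 = 0o11123571530 in octal.
0b11001010100000011111100100110 = 0o3124037446 in octal.
Subtract column by column in base 8:
  0-6 → 2 (borrow)
  3-4-1 → 6 (borrow)
  5-4-1 → 0
  1-7 → 2 (borrow)
  7-3-1 → 3
  5-0 → 5
  3-4 → 7 (borrow)
  2-2-1 → 7 (borrow)
  1-1-1 → 7 (borrow)
  1-3-1 → 5 (borrow)
  1-0-1 → 0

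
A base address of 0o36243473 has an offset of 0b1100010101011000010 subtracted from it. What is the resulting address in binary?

0b11100110001110001111001

0o36243473 = 0b11110010100011100111011 in binary.
Subtract column by column in base 2:
  1-0 → 1
  1-1 → 0
  0-0 → 0
  1-0 → 1
  1-0 → 1
  1-0 → 1
  0-1 → 1 (borrow)
  0-1-1 → 0 (borrow)
  1-0-1 → 0
  1-1 → 0
  1-0 → 1
  0-1 → 1 (borrow)
  0-0-1 → 1 (borrow)
  0-1-1 → 0 (borrow)
  1-0-1 → 0
  0-0 → 0
  1-0 → 1
  0-1 → 1 (borrow)
  0-1-1 → 0 (borrow)
  1-0-1 → 0
  1-0 → 1
  1-0 → 1
  1-0 → 1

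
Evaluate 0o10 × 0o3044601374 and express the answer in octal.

Multiply each base-8 digit by 8, carrying:
  4×8 = 32 → write 0 carry 4
  7×8+4 = 60 → write 4 carry 7
  3×8+7 = 31 → write 7 carry 3
  1×8+3 = 11 → write 3 carry 1
  0×8+1 = 1 → write 1
  6×8 = 48 → write 0 carry 6
  4×8+6 = 38 → write 6 carry 4
  4×8+4 = 36 → write 4 carry 4
  0×8+4 = 4 → write 4
  3×8 = 24 → write 0 carry 3
  remaining carry: 3

0o30446013740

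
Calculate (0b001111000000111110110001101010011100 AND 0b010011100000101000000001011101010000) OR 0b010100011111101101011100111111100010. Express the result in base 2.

0b001111000000111110110001101010011100 AND 0b010011100000101000000001011101010000 = 0b000011000000101000000001001000010000.
Then OR with 0b010100011111101101011100111111100010.

0b10111011111101101011101111111110010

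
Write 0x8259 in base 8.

0o101131

Expand each hex digit to 4 bits: 8=1000 2=0010 5=0101 9=1001.
Group the bits in threes: 001 000 001 001 011 001 → 101131.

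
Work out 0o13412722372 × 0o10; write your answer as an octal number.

Multiply each base-8 digit by 8, carrying:
  2×8 = 16 → write 0 carry 2
  7×8+2 = 58 → write 2 carry 7
  3×8+7 = 31 → write 7 carry 3
  2×8+3 = 19 → write 3 carry 2
  2×8+2 = 18 → write 2 carry 2
  7×8+2 = 58 → write 2 carry 7
  2×8+7 = 23 → write 7 carry 2
  1×8+2 = 10 → write 2 carry 1
  4×8+1 = 33 → write 1 carry 4
  3×8+4 = 28 → write 4 carry 3
  1×8+3 = 11 → write 3 carry 1
  remaining carry: 1

0o134127223720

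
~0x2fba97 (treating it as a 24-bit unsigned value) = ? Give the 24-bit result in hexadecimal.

0xd04568

Each hex digit d becomes f−d:
  2→d, f→0, b→4, a→5, 9→6, 7→8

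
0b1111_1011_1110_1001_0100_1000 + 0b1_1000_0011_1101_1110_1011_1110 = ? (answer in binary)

Add column by column in base 2, right to left:
  0+0 = 0
  0+1 = 1
  0+1 = 1
  1+1 = 0 carry 1
  0+1+1 = 0 carry 1
  0+1+1 = 0 carry 1
  1+0+1 = 0 carry 1
  0+1+1 = 0 carry 1
  1+0+1 = 0 carry 1
  0+1+1 = 0 carry 1
  0+1+1 = 0 carry 1
  1+1+1 = 1 carry 1
  0+1+1 = 0 carry 1
  1+0+1 = 0 carry 1
  1+1+1 = 1 carry 1
  1+1+1 = 1 carry 1
  1+1+1 = 1 carry 1
  1+1+1 = 1 carry 1
  0+0+1 = 1
  1+0 = 1
  1+0 = 1
  1+0 = 1
  1+0 = 1
  1+1 = 0 carry 1
  0+1+1 = 0 carry 1
  final carry 1

0b10011111111100100000000110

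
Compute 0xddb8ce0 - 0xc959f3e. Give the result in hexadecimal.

0x145eda2

Subtract column by column in base 16:
  0-e → 2 (borrow)
  e-3-1 → a
  c-f → d (borrow)
  8-9-1 → e (borrow)
  b-5-1 → 5
  d-9 → 4
  d-c → 1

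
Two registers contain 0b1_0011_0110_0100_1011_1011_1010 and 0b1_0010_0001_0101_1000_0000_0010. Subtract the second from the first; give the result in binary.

Subtract column by column in base 2:
  0-0 → 0
  1-1 → 0
  0-0 → 0
  1-0 → 1
  1-0 → 1
  1-0 → 1
  0-0 → 0
  1-0 → 1
  1-0 → 1
  1-0 → 1
  0-0 → 0
  1-1 → 0
  0-1 → 1 (borrow)
  0-0-1 → 1 (borrow)
  1-1-1 → 1 (borrow)
  0-0-1 → 1 (borrow)
  0-1-1 → 0 (borrow)
  1-0-1 → 0
  1-0 → 1
  0-0 → 0
  1-0 → 1
  1-1 → 0
  0-0 → 0
  0-0 → 0
  1-1 → 0

0b101001111001110111000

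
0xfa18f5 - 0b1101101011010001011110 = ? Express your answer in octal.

0xfa18f5 = 0o76414365 in octal.
0b1101101011010001011110 = 0o15532136 in octal.
Subtract column by column in base 8:
  5-6 → 7 (borrow)
  6-3-1 → 2
  3-1 → 2
  4-2 → 2
  1-3 → 6 (borrow)
  4-5-1 → 6 (borrow)
  6-5-1 → 0
  7-1 → 6

0o60662227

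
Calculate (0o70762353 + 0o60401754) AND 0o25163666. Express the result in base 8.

Add column by column in base 8, right to left:
  3+4 = 7
  5+5 = 2 carry 1
  3+7+1 = 3 carry 1
  2+1+1 = 4
  6+0 = 6
  7+4 = 3 carry 1
  0+0+1 = 1
  7+6 = 5 carry 1
  final carry 1
Sum = 0o151364327; now AND with 0o25163666:
  1&0=0, 5&2=0, 1&5=1, 3&1=1, 6&6=6, 4&3=0, 3&6=2, 2&6=2, 7&6=6

0o1160226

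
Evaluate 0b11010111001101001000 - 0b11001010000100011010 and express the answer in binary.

0b1101001000101110

Subtract column by column in base 2:
  0-0 → 0
  0-1 → 1 (borrow)
  0-0-1 → 1 (borrow)
  1-1-1 → 1 (borrow)
  0-1-1 → 0 (borrow)
  0-0-1 → 1 (borrow)
  1-0-1 → 0
  0-0 → 0
  1-1 → 0
  1-0 → 1
  0-0 → 0
  0-0 → 0
  1-0 → 1
  1-1 → 0
  1-0 → 1
  0-1 → 1 (borrow)
  1-0-1 → 0
  0-0 → 0
  1-1 → 0
  1-1 → 0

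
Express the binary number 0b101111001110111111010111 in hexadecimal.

Group the bits into nibbles: 1011 1100 1110 1111 1101 0111 → BCEFD7.

0xBCEFD7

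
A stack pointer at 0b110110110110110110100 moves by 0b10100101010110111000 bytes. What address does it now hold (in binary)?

Add column by column in base 2, right to left:
  0+0 = 0
  0+0 = 0
  1+0 = 1
  0+1 = 1
  1+1 = 0 carry 1
  1+1+1 = 1 carry 1
  0+0+1 = 1
  1+1 = 0 carry 1
  1+1+1 = 1 carry 1
  0+0+1 = 1
  1+1 = 0 carry 1
  1+0+1 = 0 carry 1
  0+1+1 = 0 carry 1
  1+0+1 = 0 carry 1
  1+1+1 = 1 carry 1
  0+0+1 = 1
  1+0 = 1
  1+1 = 0 carry 1
  0+0+1 = 1
  1+1 = 0 carry 1
  1+0+1 = 0 carry 1
  final carry 1

0b1001011100001101101100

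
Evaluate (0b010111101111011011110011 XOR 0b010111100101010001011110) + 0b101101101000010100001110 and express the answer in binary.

0b101101110010011110111011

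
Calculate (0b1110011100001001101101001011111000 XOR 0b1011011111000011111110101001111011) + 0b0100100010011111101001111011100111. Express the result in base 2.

0b1001100101101001111101011101101010

First 0b1110011100001001101101001011111000 XOR 0b1011011111000011111110101001111011 = 0b0101000011001010010011100010000011.
Add column by column in base 2, right to left:
  1+1 = 0 carry 1
  1+1+1 = 1 carry 1
  0+1+1 = 0 carry 1
  0+0+1 = 1
  0+0 = 0
  0+1 = 1
  0+1 = 1
  1+1 = 0 carry 1
  0+0+1 = 1
  0+1 = 1
  0+1 = 1
  1+1 = 0 carry 1
  1+1+1 = 1 carry 1
  1+0+1 = 0 carry 1
  0+0+1 = 1
  0+1 = 1
  1+0 = 1
  0+1 = 1
  0+1 = 1
  1+1 = 0 carry 1
  0+1+1 = 0 carry 1
  1+1+1 = 1 carry 1
  0+1+1 = 0 carry 1
  0+0+1 = 1
  1+0 = 1
  1+1 = 0 carry 1
  0+0+1 = 1
  0+0 = 0
  0+0 = 0
  0+1 = 1
  1+0 = 1
  0+0 = 0
  1+1 = 0 carry 1
  final carry 1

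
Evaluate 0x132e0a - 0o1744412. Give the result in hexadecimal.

0xb6500

0o1744412 = 0x7c90a in hexadecimal.
Subtract column by column in base 16:
  a-a → 0
  0-0 → 0
  e-9 → 5
  2-c → 6 (borrow)
  3-7-1 → b (borrow)
  1-0-1 → 0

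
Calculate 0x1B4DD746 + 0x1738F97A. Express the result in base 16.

0x3286D0C0

Add column by column in base 16, right to left:
  6+A = 0 carry 1
  4+7+1 = C
  7+9 = 0 carry 1
  D+F+1 = D carry 1
  D+8+1 = 6 carry 1
  4+3+1 = 8
  B+7 = 2 carry 1
  1+1+1 = 3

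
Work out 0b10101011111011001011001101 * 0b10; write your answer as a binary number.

0b101010111110110010110011010

Multiply each base-2 digit by 2, carrying:
  1×2 = 2 → write 0 carry 1
  0×2+1 = 1 → write 1
  1×2 = 2 → write 0 carry 1
  1×2+1 = 3 → write 1 carry 1
  0×2+1 = 1 → write 1
  0×2 = 0 → write 0
  1×2 = 2 → write 0 carry 1
  1×2+1 = 3 → write 1 carry 1
  0×2+1 = 1 → write 1
  1×2 = 2 → write 0 carry 1
  0×2+1 = 1 → write 1
  0×2 = 0 → write 0
  1×2 = 2 → write 0 carry 1
  1×2+1 = 3 → write 1 carry 1
  0×2+1 = 1 → write 1
  1×2 = 2 → write 0 carry 1
  1×2+1 = 3 → write 1 carry 1
  1×2+1 = 3 → write 1 carry 1
  1×2+1 = 3 → write 1 carry 1
  1×2+1 = 3 → write 1 carry 1
  0×2+1 = 1 → write 1
  1×2 = 2 → write 0 carry 1
  0×2+1 = 1 → write 1
  1×2 = 2 → write 0 carry 1
  0×2+1 = 1 → write 1
  1×2 = 2 → write 0 carry 1
  remaining carry: 1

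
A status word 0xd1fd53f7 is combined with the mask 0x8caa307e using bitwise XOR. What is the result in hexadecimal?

0x5d576389

XOR each hex digit independently (no carries):
  d^8=5, 1^c=d, f^a=5, d^a=7, 5^3=6, 3^0=3, f^7=8, 7^e=9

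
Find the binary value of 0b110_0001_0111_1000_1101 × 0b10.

Multiply each base-2 digit by 2, carrying:
  1×2 = 2 → write 0 carry 1
  0×2+1 = 1 → write 1
  1×2 = 2 → write 0 carry 1
  1×2+1 = 3 → write 1 carry 1
  0×2+1 = 1 → write 1
  0×2 = 0 → write 0
  0×2 = 0 → write 0
  1×2 = 2 → write 0 carry 1
  1×2+1 = 3 → write 1 carry 1
  1×2+1 = 3 → write 1 carry 1
  1×2+1 = 3 → write 1 carry 1
  0×2+1 = 1 → write 1
  1×2 = 2 → write 0 carry 1
  0×2+1 = 1 → write 1
  0×2 = 0 → write 0
  0×2 = 0 → write 0
  0×2 = 0 → write 0
  1×2 = 2 → write 0 carry 1
  1×2+1 = 3 → write 1 carry 1
  remaining carry: 1

0b11000010111100011010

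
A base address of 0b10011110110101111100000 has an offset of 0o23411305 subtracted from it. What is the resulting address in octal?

0o254433

0b10011110110101111100000 = 0o23665740 in octal.
Subtract column by column in base 8:
  0-5 → 3 (borrow)
  4-0-1 → 3
  7-3 → 4
  5-1 → 4
  6-1 → 5
  6-4 → 2
  3-3 → 0
  2-2 → 0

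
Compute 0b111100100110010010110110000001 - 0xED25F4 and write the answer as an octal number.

0b111100100110010010110110000001 = 0o7446226601 in octal.
0xED25F4 = 0o73222764 in octal.
Subtract column by column in base 8:
  1-4 → 5 (borrow)
  0-6-1 → 1 (borrow)
  6-7-1 → 6 (borrow)
  6-2-1 → 3
  2-2 → 0
  2-2 → 0
  6-3 → 3
  4-7 → 5 (borrow)
  4-0-1 → 3
  7-0 → 7

0o7353003615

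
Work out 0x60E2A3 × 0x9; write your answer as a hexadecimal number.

0x367F7BB

Multiply each base-16 digit by 9, carrying:
  3×9 = 27 → write B carry 1
  A×9+1 = 91 → write B carry 5
  2×9+5 = 23 → write 7 carry 1
  E×9+1 = 127 → write F carry 7
  0×9+7 = 7 → write 7
  6×9 = 54 → write 6 carry 3
  remaining carry: 3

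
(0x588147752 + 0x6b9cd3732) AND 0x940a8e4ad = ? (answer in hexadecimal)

0x840a0a484

Add column by column in base 16, right to left:
  2+2 = 4
  5+3 = 8
  7+7 = e
  7+3 = a
  4+d = 1 carry 1
  1+c+1 = e
  8+9 = 1 carry 1
  8+b+1 = 4 carry 1
  5+6+1 = c
Sum = 0xc41e1ae84; now AND with 0x940a8e4ad:
  c&9=8, 4&4=4, 1&0=0, e&a=a, 1&8=0, a&e=a, e&4=4, 8&a=8, 4&d=4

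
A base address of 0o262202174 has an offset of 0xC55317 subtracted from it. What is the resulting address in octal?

0o200730545

0xC55317 = 0o61251427 in octal.
Subtract column by column in base 8:
  4-7 → 5 (borrow)
  7-2-1 → 4
  1-4 → 5 (borrow)
  2-1-1 → 0
  0-5 → 3 (borrow)
  2-2-1 → 7 (borrow)
  2-1-1 → 0
  6-6 → 0
  2-0 → 2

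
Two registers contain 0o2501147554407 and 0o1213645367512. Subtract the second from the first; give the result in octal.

0o1265302164675

Subtract column by column in base 8:
  7-2 → 5
  0-1 → 7 (borrow)
  4-5-1 → 6 (borrow)
  4-7-1 → 4 (borrow)
  5-6-1 → 6 (borrow)
  5-3-1 → 1
  7-5 → 2
  4-4 → 0
  1-6 → 3 (borrow)
  1-3-1 → 5 (borrow)
  0-1-1 → 6 (borrow)
  5-2-1 → 2
  2-1 → 1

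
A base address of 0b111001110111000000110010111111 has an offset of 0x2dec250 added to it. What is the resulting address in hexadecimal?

0x3cbacf0f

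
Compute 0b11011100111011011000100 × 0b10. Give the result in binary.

Multiply each base-2 digit by 2, carrying:
  0×2 = 0 → write 0
  0×2 = 0 → write 0
  1×2 = 2 → write 0 carry 1
  0×2+1 = 1 → write 1
  0×2 = 0 → write 0
  0×2 = 0 → write 0
  1×2 = 2 → write 0 carry 1
  1×2+1 = 3 → write 1 carry 1
  0×2+1 = 1 → write 1
  1×2 = 2 → write 0 carry 1
  1×2+1 = 3 → write 1 carry 1
  0×2+1 = 1 → write 1
  1×2 = 2 → write 0 carry 1
  1×2+1 = 3 → write 1 carry 1
  1×2+1 = 3 → write 1 carry 1
  0×2+1 = 1 → write 1
  0×2 = 0 → write 0
  1×2 = 2 → write 0 carry 1
  1×2+1 = 3 → write 1 carry 1
  1×2+1 = 3 → write 1 carry 1
  0×2+1 = 1 → write 1
  1×2 = 2 → write 0 carry 1
  1×2+1 = 3 → write 1 carry 1
  remaining carry: 1

0b110111001110110110001000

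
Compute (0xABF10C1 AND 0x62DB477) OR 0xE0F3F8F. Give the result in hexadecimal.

0xABF10C1 AND 0x62DB477 = 0x22D1041.
Then OR with 0xE0F3F8F.

0xE2F3FCF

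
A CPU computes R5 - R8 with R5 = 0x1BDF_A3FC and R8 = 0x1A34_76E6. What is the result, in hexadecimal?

Subtract column by column in base 16:
  C-6 → 6
  F-E → 1
  3-6 → D (borrow)
  A-7-1 → 2
  F-4 → B
  D-3 → A
  B-A → 1
  1-1 → 0

0x1AB2D16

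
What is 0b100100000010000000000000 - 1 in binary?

0b100100000001111111111111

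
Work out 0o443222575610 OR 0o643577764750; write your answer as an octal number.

0o643777775750

OR each oct digit independently (no carries):
  4|6=6, 4|4=4, 3|3=3, 2|5=7, 2|7=7, 2|7=7, 5|7=7, 7|6=7, 5|4=5, 6|7=7, 1|5=5, 0|0=0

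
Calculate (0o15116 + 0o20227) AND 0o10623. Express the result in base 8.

Add column by column in base 8, right to left:
  6+7 = 5 carry 1
  1+2+1 = 4
  1+2 = 3
  5+0 = 5
  1+2 = 3
Sum = 0o35345; now AND with 0o10623:
  3&1=1, 5&0=0, 3&6=2, 4&2=0, 5&3=1

0o10201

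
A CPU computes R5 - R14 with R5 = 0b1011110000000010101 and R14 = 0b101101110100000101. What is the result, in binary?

0b110000001100010000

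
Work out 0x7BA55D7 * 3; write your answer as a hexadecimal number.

0x172F0185

Multiply each base-16 digit by 3, carrying:
  7×3 = 21 → write 5 carry 1
  D×3+1 = 40 → write 8 carry 2
  5×3+2 = 17 → write 1 carry 1
  5×3+1 = 16 → write 0 carry 1
  A×3+1 = 31 → write F carry 1
  B×3+1 = 34 → write 2 carry 2
  7×3+2 = 23 → write 7 carry 1
  remaining carry: 1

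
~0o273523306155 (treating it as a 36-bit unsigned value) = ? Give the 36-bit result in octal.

0o504254471622

Each oct digit d becomes 7−d:
  2→5, 7→0, 3→4, 5→2, 2→5, 3→4, 3→4, 0→7, 6→1, 1→6, 5→2, 5→2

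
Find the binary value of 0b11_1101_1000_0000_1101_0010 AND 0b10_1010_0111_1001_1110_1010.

AND bit by bit (1 only where both bits are 1):
  1111011000000011010010
& 1010100111100111101010
= 1010000000000011000010

0b1010000000000011000010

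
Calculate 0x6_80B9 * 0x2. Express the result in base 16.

Multiply each base-16 digit by 2, carrying:
  9×2 = 18 → write 2 carry 1
  B×2+1 = 23 → write 7 carry 1
  0×2+1 = 1 → write 1
  8×2 = 16 → write 0 carry 1
  6×2+1 = 13 → write D

0xD0172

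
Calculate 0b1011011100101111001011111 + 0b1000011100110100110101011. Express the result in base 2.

0b10011111001100100000001010

Add column by column in base 2, right to left:
  1+1 = 0 carry 1
  1+1+1 = 1 carry 1
  1+0+1 = 0 carry 1
  1+1+1 = 1 carry 1
  1+0+1 = 0 carry 1
  0+1+1 = 0 carry 1
  1+0+1 = 0 carry 1
  0+1+1 = 0 carry 1
  0+1+1 = 0 carry 1
  1+0+1 = 0 carry 1
  1+0+1 = 0 carry 1
  1+1+1 = 1 carry 1
  1+0+1 = 0 carry 1
  0+1+1 = 0 carry 1
  1+1+1 = 1 carry 1
  0+0+1 = 1
  0+0 = 0
  1+1 = 0 carry 1
  1+1+1 = 1 carry 1
  1+1+1 = 1 carry 1
  0+0+1 = 1
  1+0 = 1
  1+0 = 1
  0+0 = 0
  1+1 = 0 carry 1
  final carry 1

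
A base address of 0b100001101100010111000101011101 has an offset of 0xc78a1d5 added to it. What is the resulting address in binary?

0b101110001010100001001100110010

0xc78a1d5 = 0b1100011110001010000111010101 in binary.
Add column by column in base 2, right to left:
  1+1 = 0 carry 1
  0+0+1 = 1
  1+1 = 0 carry 1
  1+0+1 = 0 carry 1
  1+1+1 = 1 carry 1
  0+0+1 = 1
  1+1 = 0 carry 1
  0+1+1 = 0 carry 1
  1+1+1 = 1 carry 1
  0+0+1 = 1
  0+0 = 0
  0+0 = 0
  1+0 = 1
  1+1 = 0 carry 1
  1+0+1 = 0 carry 1
  0+1+1 = 0 carry 1
  1+0+1 = 0 carry 1
  0+0+1 = 1
  0+0 = 0
  0+1 = 1
  1+1 = 0 carry 1
  1+1+1 = 1 carry 1
  0+1+1 = 0 carry 1
  1+0+1 = 0 carry 1
  1+0+1 = 0 carry 1
  0+0+1 = 1
  0+1 = 1
  0+1 = 1
  0+0 = 0
  1+0 = 1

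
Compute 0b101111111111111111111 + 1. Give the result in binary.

0b110000000000000000000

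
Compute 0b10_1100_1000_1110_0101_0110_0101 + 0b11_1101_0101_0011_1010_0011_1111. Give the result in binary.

Add column by column in base 2, right to left:
  1+1 = 0 carry 1
  0+1+1 = 0 carry 1
  1+1+1 = 1 carry 1
  0+1+1 = 0 carry 1
  0+1+1 = 0 carry 1
  1+1+1 = 1 carry 1
  1+0+1 = 0 carry 1
  0+0+1 = 1
  1+0 = 1
  0+1 = 1
  1+0 = 1
  0+1 = 1
  0+1 = 1
  1+1 = 0 carry 1
  1+0+1 = 0 carry 1
  1+0+1 = 0 carry 1
  0+1+1 = 0 carry 1
  0+0+1 = 1
  0+1 = 1
  1+0 = 1
  0+1 = 1
  0+0 = 0
  1+1 = 0 carry 1
  1+1+1 = 1 carry 1
  0+1+1 = 0 carry 1
  1+1+1 = 1 carry 1
  final carry 1

0b110100111100001111110100100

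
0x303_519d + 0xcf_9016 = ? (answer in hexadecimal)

Add column by column in base 16, right to left:
  d+6 = 3 carry 1
  9+1+1 = b
  1+0 = 1
  5+9 = e
  3+f = 2 carry 1
  0+c+1 = d
  3+0 = 3

0x3d2e1b3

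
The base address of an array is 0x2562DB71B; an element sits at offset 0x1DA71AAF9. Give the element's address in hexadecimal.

Add column by column in base 16, right to left:
  B+9 = 4 carry 1
  1+F+1 = 1 carry 1
  7+A+1 = 2 carry 1
  B+A+1 = 6 carry 1
  D+1+1 = F
  2+7 = 9
  6+A = 0 carry 1
  5+D+1 = 3 carry 1
  2+1+1 = 4

0x4309F6214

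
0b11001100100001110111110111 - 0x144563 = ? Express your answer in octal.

0o307354224

0b11001100100001110111110111 = 0o314416767 in octal.
0x144563 = 0o5042543 in octal.
Subtract column by column in base 8:
  7-3 → 4
  6-4 → 2
  7-5 → 2
  6-2 → 4
  1-4 → 5 (borrow)
  4-0-1 → 3
  4-5 → 7 (borrow)
  1-0-1 → 0
  3-0 → 3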